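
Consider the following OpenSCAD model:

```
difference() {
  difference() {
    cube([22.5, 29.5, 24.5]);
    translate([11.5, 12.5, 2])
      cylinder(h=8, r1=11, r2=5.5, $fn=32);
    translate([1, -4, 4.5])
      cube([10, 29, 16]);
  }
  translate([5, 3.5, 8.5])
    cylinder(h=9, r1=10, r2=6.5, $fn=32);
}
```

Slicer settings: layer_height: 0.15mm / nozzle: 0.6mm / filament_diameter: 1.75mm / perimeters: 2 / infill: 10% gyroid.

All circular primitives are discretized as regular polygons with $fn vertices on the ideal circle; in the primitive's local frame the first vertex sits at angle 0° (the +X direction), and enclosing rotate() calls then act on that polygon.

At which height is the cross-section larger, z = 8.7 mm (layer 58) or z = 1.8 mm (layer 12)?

layer 12 (z = 1.8 mm)

Layer 58 (z = 8.7): the cube (footprint 22.5×29.5) is included at this height (area 663.75 mm²); the cone at (11.5, 12.5) contributes a regular 32-gon of circumradius 6.394 (interpolated between r1=11 and r2=5.5 at t=0.837) (area = (32/2)·6.394²·sin(360°/32) = 127.60 mm²); the cube at (1, -4) (footprint 10×29) is included at this height (area 290.00 mm²); Subtracting the remaining from the first: starting from the 22.5×29.5 cube (663.75 mm²), the cone at (11.5, 12.5) lies wholly inside it (removes its full 127.60 mm² and its 40.11 mm outline becomes a hole wall); the 10×29 cube at (1, -4) partially overlaps it — only the 192.57 mm² overlap (of its 290.00 mm²) is removed, clipping the outline — area = 343.58 mm²; the cone at (5, 3.5) (r1=10→r2=6.5) has section circumradius 9.922 here — a regular 32-gon (area = (32/2)·9.922²·sin(360°/32) = 307.31 mm²); After the difference (first − rest): starting from that combined region (343.58 mm²), the cone at (5, 3.5) partially overlaps it — only the 35.75 mm² overlap (of its 307.31 mm²) is removed, clipping the outline — area = 307.83 mm². So its area = 307.83 mm². Layer 12 (z = 1.8): the cube (footprint 22.5×29.5) is included at this height (area 663.75 mm²); the cone at (11.5, 12.5) is absent (z outside [2, 10]); the cube at (1, -4) does not reach this height (z outside [4.5, 20.5]); Subtracting the remaining from the first: none of the subtracted shapes is present at this height, so the 22.5×29.5 cube is unchanged — area = 663.75 mm²; the cone at (5, 3.5) is not intersected at this z (z outside [8.5, 17.5]); After the difference (first − rest): none of the subtracted shapes is present at this height, so the result so far is unchanged — area = 663.75 mm². So its area = 663.75 mm². Layer 12 is larger (663.75 vs 307.83 mm²).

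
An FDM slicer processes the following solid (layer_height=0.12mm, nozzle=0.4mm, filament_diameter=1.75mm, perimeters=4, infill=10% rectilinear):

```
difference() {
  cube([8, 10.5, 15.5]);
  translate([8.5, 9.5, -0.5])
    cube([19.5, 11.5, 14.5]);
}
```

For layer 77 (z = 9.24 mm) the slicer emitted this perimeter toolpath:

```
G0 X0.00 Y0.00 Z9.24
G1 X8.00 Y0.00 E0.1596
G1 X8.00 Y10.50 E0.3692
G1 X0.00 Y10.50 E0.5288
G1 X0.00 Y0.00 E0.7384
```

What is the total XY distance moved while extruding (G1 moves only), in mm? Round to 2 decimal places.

37.00 mm

Sum the Euclidean lengths of each G1 segment: total = 37.00 mm.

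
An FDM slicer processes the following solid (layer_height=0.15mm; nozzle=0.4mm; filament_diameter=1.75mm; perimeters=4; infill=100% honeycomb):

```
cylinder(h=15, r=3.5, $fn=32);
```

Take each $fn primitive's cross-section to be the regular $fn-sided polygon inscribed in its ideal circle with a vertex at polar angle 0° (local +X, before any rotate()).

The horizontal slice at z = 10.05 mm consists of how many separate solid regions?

At z = 10.05 mm: the r=3.5 cylinder contributes a regular 32-gon of circumradius 3.5. The result has 1 disconnected region.

1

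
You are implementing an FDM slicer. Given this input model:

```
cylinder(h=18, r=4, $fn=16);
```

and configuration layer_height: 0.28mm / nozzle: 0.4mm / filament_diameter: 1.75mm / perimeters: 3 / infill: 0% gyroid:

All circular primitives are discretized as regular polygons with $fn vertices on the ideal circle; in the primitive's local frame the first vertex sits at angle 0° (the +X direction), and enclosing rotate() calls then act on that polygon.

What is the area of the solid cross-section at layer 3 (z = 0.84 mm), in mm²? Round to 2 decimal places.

At z = 0.84 mm: the r=4 cylinder gives a regular 16-gon of circumradius 4 (constant along its height) (area = (16/2)·4.000²·sin(360°/16) = 48.98 mm²). Overall, the cross-section is a single solid region. Net area = 48.98 mm².

48.98 mm²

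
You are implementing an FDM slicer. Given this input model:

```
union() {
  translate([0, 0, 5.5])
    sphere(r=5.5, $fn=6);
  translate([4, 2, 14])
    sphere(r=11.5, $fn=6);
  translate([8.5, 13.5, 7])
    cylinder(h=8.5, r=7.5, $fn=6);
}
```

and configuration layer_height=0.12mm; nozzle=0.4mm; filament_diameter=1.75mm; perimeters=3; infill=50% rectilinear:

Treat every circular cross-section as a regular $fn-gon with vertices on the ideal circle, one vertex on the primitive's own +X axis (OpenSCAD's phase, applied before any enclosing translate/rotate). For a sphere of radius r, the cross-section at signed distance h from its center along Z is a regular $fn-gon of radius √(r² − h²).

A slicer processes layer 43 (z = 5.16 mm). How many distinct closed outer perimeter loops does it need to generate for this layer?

1

At z = 5.16 mm: the r=5.5 sphere contributes a regular 6-gon of circumradius √(5.5²−0.34²) = 5.489; the r=11.5 sphere at (4, 2) contributes a regular 6-gon of circumradius √(11.5²−8.84²) = 7.356; the cylinder at (8.5, 13.5) is absent (z outside [7, 15.5]); Combining (union): the regions partially overlap (shared area 54.76 mm²), so overlapping operands fuse into one piece — 1 connected region. The result has 1 disconnected region.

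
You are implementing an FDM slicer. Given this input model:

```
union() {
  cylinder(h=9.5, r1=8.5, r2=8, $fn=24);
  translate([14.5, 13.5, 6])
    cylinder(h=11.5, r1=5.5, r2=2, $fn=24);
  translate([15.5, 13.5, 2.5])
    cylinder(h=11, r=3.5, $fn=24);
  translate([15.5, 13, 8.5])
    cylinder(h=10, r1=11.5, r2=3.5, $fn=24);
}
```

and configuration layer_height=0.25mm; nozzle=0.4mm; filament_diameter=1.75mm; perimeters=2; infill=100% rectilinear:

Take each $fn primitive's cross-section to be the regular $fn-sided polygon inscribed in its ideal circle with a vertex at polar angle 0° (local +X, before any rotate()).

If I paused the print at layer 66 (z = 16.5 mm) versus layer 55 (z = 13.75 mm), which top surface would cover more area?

layer 55 (z = 13.75 mm)

Layer 66 (z = 16.5): the cone does not reach this height (z outside [0, 9.5]); the cone at (14.5, 13.5) (r1=5.5→r2=2) has section circumradius 2.304 here — a regular 24-gon (area = (24/2)·2.304²·sin(360°/24) = 16.49 mm²); the cylinder at (15.5, 13.5) is not intersected at this z (z outside [2.5, 13.5]); the cone at (15.5, 13): at t=0.800 of its height the radius interpolates to r₁+(r₂−r₁)t = 5.100, giving a regular 24-gon of that circumradius (area = (24/2)·5.100²·sin(360°/24) = 80.78 mm²); Taking the union: the cone at (14.5, 13.5) lies entirely inside the cone at (15.5, 13), so the union is just the cone at (15.5, 13) — area = 80.78 mm². So its area = 80.78 mm². Layer 55 (z = 13.75): the cone is not intersected at this z (z outside [0, 9.5]); the cone at (14.5, 13.5): at t=0.674 of its height the radius interpolates to r₁+(r₂−r₁)t = 3.141, giving a regular 24-gon of that circumradius (area = (24/2)·3.141²·sin(360°/24) = 30.65 mm²); the cylinder at (15.5, 13.5) is absent (z outside [2.5, 13.5]); the cone at (15.5, 13) (r1=11.5→r2=3.5) has section circumradius 7.300 here — a regular 24-gon (area = (24/2)·7.300²·sin(360°/24) = 165.51 mm²); Merging all regions: the cone at (14.5, 13.5) lies entirely inside the cone at (15.5, 13), so the union is just the cone at (15.5, 13) — area = 165.51 mm². So its area = 165.51 mm². Layer 55 is larger (165.51 vs 80.78 mm²).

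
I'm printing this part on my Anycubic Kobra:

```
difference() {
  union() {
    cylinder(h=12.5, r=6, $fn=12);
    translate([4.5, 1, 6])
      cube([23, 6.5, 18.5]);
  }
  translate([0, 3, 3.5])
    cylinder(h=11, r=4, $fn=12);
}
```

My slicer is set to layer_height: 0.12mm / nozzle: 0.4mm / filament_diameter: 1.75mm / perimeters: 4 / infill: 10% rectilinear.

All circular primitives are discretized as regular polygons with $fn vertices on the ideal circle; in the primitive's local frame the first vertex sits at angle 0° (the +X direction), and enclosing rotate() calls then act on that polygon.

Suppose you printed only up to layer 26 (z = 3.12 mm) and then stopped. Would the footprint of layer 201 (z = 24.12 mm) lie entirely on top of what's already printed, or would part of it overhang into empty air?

part overhangs

Compare the two slices. At z = 3.12: the r=6 cylinder gives a regular 12-gon of circumradius 6 (constant along its height) (area = (12/2)·6.000²·sin(360°/12) = 108.00 mm²); the cube at (4.5, 1) is not intersected at this z (z outside [6, 24.5]); Taking the union: only the r=6 cylinder is present, so the union is just that shape — area = 108.00 mm²; the cylinder at (0, 3) is not intersected at this z (z outside [3.5, 14.5]); Taking the first minus the rest: none of the subtracted shapes is present at this height, so the result so far is unchanged — area = 108.00 mm². At z = 24.12: the cylinder is not intersected at this z (z outside [0, 12.5]); the cube at (4.5, 1) (footprint 23×6.5) is included at this height (area 149.50 mm²); Taking the union: only the 23×6.5 cube at (4.5, 1) is present, so the union is just that shape — area = 149.50 mm²; the cylinder at (0, 3) is not intersected at this z (z outside [3.5, 14.5]); Subtracting the remaining from the first: none of the subtracted shapes is present at this height, so that combined region is unchanged — area = 149.50 mm². Checking containment: at z = 24.12 the cross-section extends beyond the z = 3.12 cross-section by about 147.33 mm².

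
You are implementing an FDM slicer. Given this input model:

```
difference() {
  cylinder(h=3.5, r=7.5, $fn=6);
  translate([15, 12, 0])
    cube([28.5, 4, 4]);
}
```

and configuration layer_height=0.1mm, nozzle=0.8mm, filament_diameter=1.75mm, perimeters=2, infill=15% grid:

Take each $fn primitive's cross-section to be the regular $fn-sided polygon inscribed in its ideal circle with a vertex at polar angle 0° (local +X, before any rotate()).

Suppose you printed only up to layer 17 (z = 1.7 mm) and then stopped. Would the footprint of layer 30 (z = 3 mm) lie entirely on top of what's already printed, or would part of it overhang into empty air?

Compare the two slices. At z = 1.7: the cylinder: section is a regular 6-gon, circumradius r=7.5 (area = (6/2)·7.500²·sin(360°/6) = 146.14 mm²); the 28.5×4 cube at (15, 12) contributes its full rectangle (area 114.00 mm²); After the difference (first − rest): starting from the r=7.5 cylinder (146.14 mm²), the 28.5×4 cube at (15, 12) misses the remaining region (no effect) — area = 146.14 mm². At z = 3: the r=7.5 cylinder gives a regular 6-gon of circumradius 7.5 (constant along its height) (area = (6/2)·7.500²·sin(360°/6) = 146.14 mm²); the 28.5×4 cube at (15, 12) contributes its full rectangle (area 114.00 mm²); Taking the first minus the rest: starting from the r=7.5 cylinder (146.14 mm²), the 28.5×4 cube at (15, 12) misses the remaining region (no effect) — area = 146.14 mm². Checking containment: the cross-section at z = 3 is a subset of the cross-section at z = 1.7.

entirely on top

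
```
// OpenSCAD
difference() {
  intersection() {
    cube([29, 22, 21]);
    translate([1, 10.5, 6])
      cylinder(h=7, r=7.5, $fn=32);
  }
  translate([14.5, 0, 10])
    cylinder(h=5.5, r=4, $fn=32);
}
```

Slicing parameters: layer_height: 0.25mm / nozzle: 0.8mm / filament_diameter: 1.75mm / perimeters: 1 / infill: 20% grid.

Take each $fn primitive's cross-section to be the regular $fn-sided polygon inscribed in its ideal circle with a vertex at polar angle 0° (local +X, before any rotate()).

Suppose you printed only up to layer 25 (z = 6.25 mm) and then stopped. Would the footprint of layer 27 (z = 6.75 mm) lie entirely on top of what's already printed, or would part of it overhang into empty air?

Compare the two slices. At z = 6.25: the 29×22 cube contributes its full rectangle (area 638.00 mm²); the r=7.5 cylinder at (1, 10.5) gives a regular 32-gon of circumradius 7.5 (constant along its height) (area = (32/2)·7.500²·sin(360°/32) = 175.58 mm²); Taking the intersection: the r=7.5 cylinder at (1, 10.5) partially overlaps the 29×22 cube; clipping to the common part keeps 102.69 mm² — area = 102.69 mm²; the cylinder at (14.5, 0) does not reach this height (z outside [10, 15.5]); Subtracting the remaining from the first: none of the subtracted shapes is present at this height, so the result so far is unchanged — area = 102.69 mm². At z = 6.75: the 29×22 cube contributes its full rectangle (area 638.00 mm²); the r=7.5 cylinder at (1, 10.5) gives a regular 32-gon of circumradius 7.5 (constant along its height) (area = (32/2)·7.500²·sin(360°/32) = 175.58 mm²); Keeping only the common overlap: the r=7.5 cylinder at (1, 10.5) partially overlaps the 29×22 cube; clipping to the common part keeps 102.69 mm² — area = 102.69 mm²; the cylinder at (14.5, 0) is not intersected at this z (z outside [10, 15.5]); Subtracting the remaining from the first: none of the subtracted shapes is present at this height, so the result so far is unchanged — area = 102.69 mm². Checking containment: the cross-section at z = 6.75 is a subset of the cross-section at z = 6.25.

entirely on top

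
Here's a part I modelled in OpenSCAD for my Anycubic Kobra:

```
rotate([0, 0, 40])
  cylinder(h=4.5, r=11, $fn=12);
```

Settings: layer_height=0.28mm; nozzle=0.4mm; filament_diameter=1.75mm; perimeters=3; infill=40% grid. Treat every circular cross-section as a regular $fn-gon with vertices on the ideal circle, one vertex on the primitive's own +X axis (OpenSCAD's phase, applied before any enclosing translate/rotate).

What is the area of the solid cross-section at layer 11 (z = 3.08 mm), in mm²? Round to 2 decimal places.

At z = 3.08 mm: the cylinder: section is a regular 12-gon, circumradius r=11 (area = (12/2)·11.000²·sin(360°/12) = 363.00 mm²); (whole slice rotated 40° about Z — lengths, areas and connectivity unchanged). Overall, the cross-section is a single solid region. Net area = 363.00 mm².

363.00 mm²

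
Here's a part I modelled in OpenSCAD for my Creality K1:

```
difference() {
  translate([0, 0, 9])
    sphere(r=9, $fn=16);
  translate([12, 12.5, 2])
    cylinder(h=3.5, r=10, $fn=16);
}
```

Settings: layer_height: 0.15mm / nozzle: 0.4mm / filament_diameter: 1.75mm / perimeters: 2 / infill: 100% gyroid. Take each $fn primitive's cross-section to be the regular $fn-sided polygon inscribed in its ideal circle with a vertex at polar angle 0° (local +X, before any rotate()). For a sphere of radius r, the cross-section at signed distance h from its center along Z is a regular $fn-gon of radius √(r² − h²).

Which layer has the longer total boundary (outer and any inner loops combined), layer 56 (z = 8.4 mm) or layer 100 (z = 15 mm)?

layer 56 (z = 8.4 mm)

Layer 56 (z = 8.4): the r=9 sphere slices to a regular 16-gon of circumradius 8.980 (√(r²−h²) with h=0.6 from center) (perimeter = 2·16·8.980·sin(180°/16) = 56.06 mm); the cylinder at (12, 12.5) is not intersected at this z (z outside [2, 5.5]); Taking the first minus the rest: none of the subtracted shapes is present at this height, so the r=9 sphere is unchanged — boundary = 56.06 mm. So its perimeter = 56.06 mm. Layer 100 (z = 15): the r=9 sphere slices to a regular 16-gon of circumradius 6.708 (√(r²−h²) with h=6 from center) (perimeter = 2·16·6.708·sin(180°/16) = 41.88 mm); the cylinder at (12, 12.5) does not reach this height (z outside [2, 5.5]); Taking the first minus the rest: none of the subtracted shapes is present at this height, so the r=9 sphere is unchanged — boundary = 41.88 mm. So its perimeter = 41.88 mm. Layer 56 is larger (56.06 vs 41.88 mm).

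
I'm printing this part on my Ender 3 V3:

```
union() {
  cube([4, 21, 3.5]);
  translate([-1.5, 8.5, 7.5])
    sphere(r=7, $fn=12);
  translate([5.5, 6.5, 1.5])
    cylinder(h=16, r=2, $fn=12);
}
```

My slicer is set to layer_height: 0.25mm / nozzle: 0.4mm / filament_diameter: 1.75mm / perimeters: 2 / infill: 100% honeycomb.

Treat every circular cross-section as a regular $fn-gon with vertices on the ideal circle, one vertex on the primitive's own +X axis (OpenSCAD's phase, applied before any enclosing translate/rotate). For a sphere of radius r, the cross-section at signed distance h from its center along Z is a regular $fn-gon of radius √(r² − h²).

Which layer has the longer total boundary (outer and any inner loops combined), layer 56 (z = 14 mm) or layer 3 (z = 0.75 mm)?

layer 3 (z = 0.75 mm)

Layer 56 (z = 14): the cube is not intersected at this z (z outside [0, 3.5]); the sphere at (-1.5, 8.5): section is a regular 12-gon, circumradius = √(r²−h²) = √(7²−6.5²) = 2.598 (perimeter = 2·12·2.598·sin(180°/12) = 16.14 mm); the r=2 cylinder at (5.5, 6.5) gives a regular 12-gon of circumradius 2 (constant along its height) (perimeter = 2·12·2.000·sin(180°/12) = 12.42 mm); Combining (union): the 2 present regions are separate (no shared area or edge), so areas and boundary lengths simply add and each stays a separate island — boundary = 28.56 mm. So its perimeter = 28.56 mm. Layer 3 (z = 0.75): the cube is present — its section is the full 4×21 rectangle (perimeter 50.00 mm); the r=7 sphere at (-1.5, 8.5) contributes a regular 12-gon of circumradius √(7²−6.75²) = 1.854 (perimeter = 2·12·1.854·sin(180°/12) = 11.52 mm); the cylinder at (5.5, 6.5) is not intersected at this z (z outside [1.5, 17.5]); Combining (union): the regions partially overlap (shared area 0.44 mm²), so the edge portions inside another operand are dropped and the merged outline is re-measured after clipping — boundary = 57.23 mm. So its perimeter = 57.23 mm. Layer 3 is larger (57.23 vs 28.56 mm).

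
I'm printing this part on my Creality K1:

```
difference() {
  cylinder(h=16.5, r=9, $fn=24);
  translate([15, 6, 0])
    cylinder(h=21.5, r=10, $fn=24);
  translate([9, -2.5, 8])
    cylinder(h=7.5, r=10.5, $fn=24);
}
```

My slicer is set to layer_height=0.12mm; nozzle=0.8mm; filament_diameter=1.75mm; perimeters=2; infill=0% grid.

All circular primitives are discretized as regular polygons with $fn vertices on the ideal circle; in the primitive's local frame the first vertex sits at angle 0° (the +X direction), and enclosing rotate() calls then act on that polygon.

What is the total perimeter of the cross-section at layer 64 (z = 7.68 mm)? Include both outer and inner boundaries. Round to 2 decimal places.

56.29 mm

At z = 7.68 mm: the r=9 cylinder gives a regular 24-gon of circumradius 9 (constant along its height) (perimeter = 2·24·9.000·sin(180°/24) = 56.39 mm); the r=10 cylinder at (15, 6) contributes a regular 24-gon of circumradius 10 (perimeter = 2·24·10.000·sin(180°/24) = 62.65 mm); the cylinder at (9, -2.5) is not intersected at this z (z outside [8, 15.5]); Taking the first minus the rest: starting from the r=9 cylinder, the r=10 cylinder at (15, 6) partially overlaps it — only the 18.09 mm² overlap (of its 310.58 mm²) is removed, clipping the outline — boundary = 56.29 mm. Overall, the cross-section is a single solid region. Total boundary length (outer) = 56.29 mm.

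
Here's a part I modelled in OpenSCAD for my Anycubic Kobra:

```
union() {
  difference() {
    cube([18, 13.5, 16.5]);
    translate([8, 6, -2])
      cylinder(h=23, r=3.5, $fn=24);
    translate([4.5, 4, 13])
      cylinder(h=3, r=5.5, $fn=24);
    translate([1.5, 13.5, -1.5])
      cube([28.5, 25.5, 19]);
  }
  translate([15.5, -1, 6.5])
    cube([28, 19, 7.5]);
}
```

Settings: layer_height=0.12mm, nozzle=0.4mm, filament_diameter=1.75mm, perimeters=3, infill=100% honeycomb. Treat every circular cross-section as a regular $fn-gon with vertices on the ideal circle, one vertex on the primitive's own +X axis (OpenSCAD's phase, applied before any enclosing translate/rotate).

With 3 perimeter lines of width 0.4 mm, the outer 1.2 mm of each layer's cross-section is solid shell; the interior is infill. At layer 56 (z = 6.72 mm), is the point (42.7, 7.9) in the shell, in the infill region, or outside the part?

At z = 6.72 mm: the cube (footprint 18×13.5) is included at this height; the r=3.5 cylinder at (8, 6) contributes a regular 24-gon of circumradius 3.5; the cylinder at (4.5, 4) does not reach this height (z outside [13, 16]); the cube at (1.5, 13.5) (footprint 28.5×25.5) is included at this height; Taking the first minus the rest: starting from the 18×13.5 cube, the r=3.5 cylinder at (8, 6) lies wholly inside it (removes its full 38.05 mm² and its 21.93 mm outline becomes a hole wall); the 28.5×25.5 cube at (1.5, 13.5) misses the remaining region (no effect) — 1 connected region with 1 hole; the 28×19 cube at (15.5, -1) contributes its full rectangle; Taking the union: the regions partially overlap (shared area 33.75 mm²), so overlapping operands fuse into one piece — 1 connected region with 1 hole. Overall, the cross-section is one region with 1 hole. The nearest boundary edge runs (43.50, 18.00)→(43.50, -1.00); distance from the point to it = 0.80 mm. The point is inside the cross-section, 0.80 mm from the nearest boundary — within the 1.2 mm shell band (3 × 0.4).

shell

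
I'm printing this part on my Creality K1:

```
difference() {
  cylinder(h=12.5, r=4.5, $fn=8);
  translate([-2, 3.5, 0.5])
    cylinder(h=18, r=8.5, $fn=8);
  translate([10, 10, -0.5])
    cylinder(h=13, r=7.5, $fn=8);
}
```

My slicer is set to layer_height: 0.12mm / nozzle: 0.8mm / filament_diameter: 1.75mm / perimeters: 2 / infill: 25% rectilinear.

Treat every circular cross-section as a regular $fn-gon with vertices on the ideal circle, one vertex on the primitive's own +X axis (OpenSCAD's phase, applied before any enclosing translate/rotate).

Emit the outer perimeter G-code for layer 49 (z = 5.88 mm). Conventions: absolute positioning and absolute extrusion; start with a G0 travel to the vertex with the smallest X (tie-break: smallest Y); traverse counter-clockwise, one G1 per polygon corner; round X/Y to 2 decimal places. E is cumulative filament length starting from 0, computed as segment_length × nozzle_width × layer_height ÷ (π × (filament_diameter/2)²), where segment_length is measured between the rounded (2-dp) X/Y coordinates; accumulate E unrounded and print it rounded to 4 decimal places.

At z = 5.88 mm: the r=4.5 cylinder gives a regular 8-gon of circumradius 4.5 (constant along its height); the r=8.5 cylinder at (-2, 3.5) gives a regular 8-gon of circumradius 8.5 (constant along its height); the r=7.5 cylinder at (10, 10) gives a regular 8-gon of circumradius 7.5 (constant along its height); Subtracting the remaining from the first: starting from the r=4.5 cylinder, the r=8.5 cylinder at (-2, 3.5) partially overlaps it — only the 56.14 mm² overlap (of its 204.35 mm²) is removed, clipping the outline; the r=7.5 cylinder at (10, 10) misses the remaining region (no effect) — 1 connected region. The outline is a single polygon with 4 vertices. Extrusion per mm of travel: 0.8 × 0.12 / (π × 0.875²) = 0.039912. Accumulating E over each segment gives final E = 0.3335.

G0 X-0.40 Y-4.34 Z5.88
G1 X0.00 Y-4.50 E0.0172
G1 X3.18 Y-3.18 E0.1546
G1 X3.35 Y-2.79 E0.1716
G1 X-0.40 Y-4.34 E0.3335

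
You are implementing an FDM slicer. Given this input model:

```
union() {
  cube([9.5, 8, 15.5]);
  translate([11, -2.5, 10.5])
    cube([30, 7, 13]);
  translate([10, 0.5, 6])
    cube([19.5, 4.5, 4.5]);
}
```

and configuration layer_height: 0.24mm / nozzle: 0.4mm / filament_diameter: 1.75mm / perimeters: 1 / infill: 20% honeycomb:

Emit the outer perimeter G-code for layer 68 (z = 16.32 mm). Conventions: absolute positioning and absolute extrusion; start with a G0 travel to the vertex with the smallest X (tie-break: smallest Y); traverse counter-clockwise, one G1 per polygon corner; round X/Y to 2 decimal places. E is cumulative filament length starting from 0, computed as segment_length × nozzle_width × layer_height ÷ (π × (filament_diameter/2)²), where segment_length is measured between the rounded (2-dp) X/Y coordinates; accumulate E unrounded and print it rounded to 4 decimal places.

G0 X11.00 Y-2.50 Z16.32
G1 X41.00 Y-2.50 E1.1974
G1 X41.00 Y4.50 E1.4767
G1 X11.00 Y4.50 E2.6741
G1 X11.00 Y-2.50 E2.9535

At z = 16.32 mm: the cube is absent (z outside [0, 15.5]); the cube at (11, -2.5) is present — its section is the full 30×7 rectangle; the cube at (10, 0.5) is not intersected at this z (z outside [6, 10.5]); Combining (union): only the 30×7 cube at (11, -2.5) is present, so the union is just that shape — 1 connected region. The outline is a single polygon with 4 vertices. Extrusion per mm of travel: 0.4 × 0.24 / (π × 0.875²) = 0.039912. Accumulating E over each segment gives final E = 2.9535.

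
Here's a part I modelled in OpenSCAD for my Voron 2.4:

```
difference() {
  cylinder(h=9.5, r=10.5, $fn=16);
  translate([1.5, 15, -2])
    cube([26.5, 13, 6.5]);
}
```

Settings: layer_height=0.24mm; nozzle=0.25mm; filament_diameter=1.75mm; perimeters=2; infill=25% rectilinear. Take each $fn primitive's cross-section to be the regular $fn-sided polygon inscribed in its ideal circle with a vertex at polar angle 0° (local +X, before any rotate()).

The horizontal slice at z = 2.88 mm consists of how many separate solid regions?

1

At z = 2.88 mm: the r=10.5 cylinder gives a regular 16-gon of circumradius 10.5 (constant along its height); the cube at (1.5, 15) (footprint 26.5×13) is included at this height; Subtracting the remaining from the first: starting from the r=10.5 cylinder, the 26.5×13 cube at (1.5, 15) misses the remaining region (no effect) — 1 connected region. The result has 1 disconnected region.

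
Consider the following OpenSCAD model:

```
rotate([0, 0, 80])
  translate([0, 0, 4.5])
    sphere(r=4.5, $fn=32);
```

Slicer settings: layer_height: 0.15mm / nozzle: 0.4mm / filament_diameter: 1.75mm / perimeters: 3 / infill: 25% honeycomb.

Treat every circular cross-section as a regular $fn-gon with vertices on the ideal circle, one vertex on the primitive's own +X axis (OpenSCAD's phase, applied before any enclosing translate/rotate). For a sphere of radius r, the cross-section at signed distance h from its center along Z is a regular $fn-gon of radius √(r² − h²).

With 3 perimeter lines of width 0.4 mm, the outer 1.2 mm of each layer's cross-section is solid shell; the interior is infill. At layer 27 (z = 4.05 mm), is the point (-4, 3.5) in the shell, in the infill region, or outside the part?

At z = 4.05 mm: the r=4.5 sphere slices to a regular 32-gon of circumradius 4.477 (√(r²−h²) with h=0.45 from center); (whole slice rotated 80° about Z — lengths, areas and connectivity unchanged). Overall, the cross-section is a single solid region. Undo the 80° rotation: the query point maps to (2.752, 4.547) in the un-rotated model frame. The nearest boundary edge runs (2.49, 3.72)→(1.71, 4.14); distance from the point to it = 0.85 mm. The point is not inside any of the regions above, so it lies outside the cross-section (0.85 mm from the nearest boundary).

outside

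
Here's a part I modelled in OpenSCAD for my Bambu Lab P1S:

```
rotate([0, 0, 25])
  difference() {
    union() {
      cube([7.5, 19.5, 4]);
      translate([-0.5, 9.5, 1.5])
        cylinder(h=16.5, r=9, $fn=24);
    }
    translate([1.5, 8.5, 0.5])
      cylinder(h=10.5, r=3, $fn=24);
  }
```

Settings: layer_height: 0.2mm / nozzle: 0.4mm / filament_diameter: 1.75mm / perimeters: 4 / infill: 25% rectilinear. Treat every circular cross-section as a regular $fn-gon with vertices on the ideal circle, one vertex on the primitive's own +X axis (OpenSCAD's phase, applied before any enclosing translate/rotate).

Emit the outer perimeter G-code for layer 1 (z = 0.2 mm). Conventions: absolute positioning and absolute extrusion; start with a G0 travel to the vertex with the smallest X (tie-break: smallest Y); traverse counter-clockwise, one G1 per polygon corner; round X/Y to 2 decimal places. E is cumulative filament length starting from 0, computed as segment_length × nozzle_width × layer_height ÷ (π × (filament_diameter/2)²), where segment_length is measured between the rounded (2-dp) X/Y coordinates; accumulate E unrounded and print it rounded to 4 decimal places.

G0 X-8.24 Y17.67 Z0.20
G1 X0.00 Y0.00 E0.6485
G1 X6.80 Y3.17 E0.8980
G1 X-1.44 Y20.84 E1.5465
G1 X-8.24 Y17.67 E1.7960

At z = 0.2 mm: the cube (footprint 7.5×19.5) is included at this height; the cylinder at (-0.5, 9.5) does not reach this height (z outside [1.5, 18]); Taking the union: only the 7.5×19.5 cube is present, so the union is just that shape — 1 connected region; the cylinder at (1.5, 8.5) is absent (z outside [0.5, 11]); Subtracting the remaining from the first: none of the subtracted shapes is present at this height, so the result so far is unchanged — 1 connected region; (whole slice rotated 25° about Z — lengths, areas and connectivity unchanged). The outline is a single polygon with 4 vertices. Extrusion per mm of travel: 0.4 × 0.2 / (π × 0.875²) = 0.033260. Accumulating E over each segment gives final E = 1.7960.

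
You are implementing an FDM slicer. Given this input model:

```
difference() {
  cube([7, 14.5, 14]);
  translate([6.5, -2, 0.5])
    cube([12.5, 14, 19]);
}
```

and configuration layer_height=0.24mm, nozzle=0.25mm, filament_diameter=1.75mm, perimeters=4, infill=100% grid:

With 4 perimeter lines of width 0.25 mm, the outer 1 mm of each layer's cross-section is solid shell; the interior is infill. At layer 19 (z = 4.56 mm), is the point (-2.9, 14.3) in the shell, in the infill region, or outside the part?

At z = 4.56 mm: the cube is present — its section is the full 7×14.5 rectangle; the cube at (6.5, -2) (footprint 12.5×14) is included at this height; Subtracting the remaining from the first: starting from the 7×14.5 cube, the 12.5×14 cube at (6.5, -2) partially overlaps it — only the 6.00 mm² overlap (of its 175.00 mm²) is removed, clipping the outline — 1 connected region. Overall, the cross-section is a single solid region. The nearest boundary edge runs (0.00, 0.00)→(0.00, 14.50); distance from the point to it = 2.90 mm. The point is not inside any of the regions above, so it lies outside the cross-section (2.90 mm from the nearest boundary).

outside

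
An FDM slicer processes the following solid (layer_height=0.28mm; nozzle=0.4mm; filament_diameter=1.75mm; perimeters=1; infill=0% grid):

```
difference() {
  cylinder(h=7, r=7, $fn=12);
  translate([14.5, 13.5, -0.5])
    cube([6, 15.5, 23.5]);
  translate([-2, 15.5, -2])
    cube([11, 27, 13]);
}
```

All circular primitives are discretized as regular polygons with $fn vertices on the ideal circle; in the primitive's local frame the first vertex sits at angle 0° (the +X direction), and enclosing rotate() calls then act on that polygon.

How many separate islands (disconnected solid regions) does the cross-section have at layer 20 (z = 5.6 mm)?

1

At z = 5.6 mm: the cylinder: section is a regular 12-gon, circumradius r=7; the cube at (14.5, 13.5) (footprint 6×15.5) is included at this height; the 11×27 cube at (-2, 15.5) contributes its full rectangle; After the difference (first − rest): starting from the r=7 cylinder, the 6×15.5 cube at (14.5, 13.5) misses the remaining region (no effect); the 11×27 cube at (-2, 15.5) misses the remaining region (no effect) — 1 connected region. Overall, the cross-section is a single solid region. Island count = 1.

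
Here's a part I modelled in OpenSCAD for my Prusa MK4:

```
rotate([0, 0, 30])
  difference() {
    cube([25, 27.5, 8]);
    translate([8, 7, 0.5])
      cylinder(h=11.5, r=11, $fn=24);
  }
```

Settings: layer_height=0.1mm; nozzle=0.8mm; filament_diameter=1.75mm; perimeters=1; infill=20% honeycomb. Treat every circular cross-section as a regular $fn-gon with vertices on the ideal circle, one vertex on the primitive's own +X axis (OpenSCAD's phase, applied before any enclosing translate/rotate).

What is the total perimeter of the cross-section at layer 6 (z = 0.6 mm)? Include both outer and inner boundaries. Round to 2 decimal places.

At z = 0.6 mm: the 25×27.5 cube contributes its full rectangle (perimeter 105.00 mm); the cylinder at (8, 7): section is a regular 24-gon, circumradius r=11 (perimeter = 2·24·11.000·sin(180°/24) = 68.92 mm); Subtracting the remaining from the first: starting from the 25×27.5 cube, the r=11 cylinder at (8, 7) partially overlaps it — only the 299.81 mm² overlap (of its 375.81 mm²) is removed, clipping the outline — boundary = 107.98 mm; (whole slice rotated 30° about Z — lengths, areas and connectivity unchanged). Overall, the cross-section is a single solid region. Total boundary length (outer) = 107.98 mm.

107.98 mm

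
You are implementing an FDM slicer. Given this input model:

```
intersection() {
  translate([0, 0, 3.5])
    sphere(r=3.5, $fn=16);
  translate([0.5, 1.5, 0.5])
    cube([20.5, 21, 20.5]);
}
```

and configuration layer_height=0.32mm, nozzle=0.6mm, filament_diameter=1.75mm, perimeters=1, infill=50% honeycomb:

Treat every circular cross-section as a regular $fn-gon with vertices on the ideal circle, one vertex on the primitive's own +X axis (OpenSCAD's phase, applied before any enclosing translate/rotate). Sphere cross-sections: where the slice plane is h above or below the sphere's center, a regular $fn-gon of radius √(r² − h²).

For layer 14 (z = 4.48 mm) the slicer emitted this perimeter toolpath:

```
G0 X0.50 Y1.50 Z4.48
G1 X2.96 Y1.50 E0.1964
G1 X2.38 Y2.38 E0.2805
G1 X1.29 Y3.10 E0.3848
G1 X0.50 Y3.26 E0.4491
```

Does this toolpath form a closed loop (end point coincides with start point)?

no

Start point (G0): (0.50, 1.50). End point (last G1): the path does not return to the start — open.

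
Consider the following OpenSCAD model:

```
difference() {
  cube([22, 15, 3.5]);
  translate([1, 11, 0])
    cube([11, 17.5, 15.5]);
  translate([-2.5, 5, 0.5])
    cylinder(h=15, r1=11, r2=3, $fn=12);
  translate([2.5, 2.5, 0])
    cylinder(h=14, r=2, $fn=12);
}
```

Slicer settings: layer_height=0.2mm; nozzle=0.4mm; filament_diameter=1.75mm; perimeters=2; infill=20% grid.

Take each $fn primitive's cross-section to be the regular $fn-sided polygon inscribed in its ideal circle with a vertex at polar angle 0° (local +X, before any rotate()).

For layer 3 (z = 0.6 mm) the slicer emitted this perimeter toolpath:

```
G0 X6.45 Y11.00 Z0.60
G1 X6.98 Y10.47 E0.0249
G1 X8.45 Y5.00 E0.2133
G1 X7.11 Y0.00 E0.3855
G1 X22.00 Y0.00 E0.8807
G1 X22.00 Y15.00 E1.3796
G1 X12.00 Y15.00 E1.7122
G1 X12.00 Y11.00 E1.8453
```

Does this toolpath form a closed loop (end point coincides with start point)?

no

Start point (G0): (6.45, 11.00). End point (last G1): the path does not return to the start — open.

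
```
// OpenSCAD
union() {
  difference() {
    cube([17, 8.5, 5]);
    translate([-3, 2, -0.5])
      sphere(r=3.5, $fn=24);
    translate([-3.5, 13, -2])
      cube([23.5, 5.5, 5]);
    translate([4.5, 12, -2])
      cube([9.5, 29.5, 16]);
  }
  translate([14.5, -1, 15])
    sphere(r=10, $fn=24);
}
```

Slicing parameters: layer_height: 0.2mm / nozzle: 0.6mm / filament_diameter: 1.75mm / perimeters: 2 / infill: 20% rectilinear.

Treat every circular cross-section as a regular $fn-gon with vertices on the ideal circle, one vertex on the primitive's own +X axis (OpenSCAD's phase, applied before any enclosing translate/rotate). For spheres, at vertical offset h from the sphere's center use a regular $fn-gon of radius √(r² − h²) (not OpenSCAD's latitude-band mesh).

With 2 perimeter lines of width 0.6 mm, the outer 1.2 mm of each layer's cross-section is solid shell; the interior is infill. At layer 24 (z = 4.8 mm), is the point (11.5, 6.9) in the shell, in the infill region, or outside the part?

infill

At z = 4.8 mm: the cube (footprint 17×8.5) is included at this height; the sphere at (-3, 2) does not reach this height (|z−center|=5.300 > r=3.5); the cube at (-3.5, 13) is not intersected at this z (z outside [-2, 3]); the cube at (4.5, 12) is present — its section is the full 9.5×29.5 rectangle; Taking the first minus the rest: starting from the 17×8.5 cube, the 9.5×29.5 cube at (4.5, 12) misses the remaining region (no effect) — 1 connected region; the sphere at (14.5, -1) does not reach this height (|z−center|=10.200 > r=10); Merging all regions: only the result so far is present, so the union is just that shape — 1 connected region. Overall, the cross-section is a single solid region. The nearest boundary edge runs (0.00, 8.50)→(17.00, 8.50); distance from the point to it = 1.60 mm. The point is inside the cross-section and 1.60 mm from the nearest boundary — more than the 1.2 mm shell width (2 × 0.6), so it's in the infill interior.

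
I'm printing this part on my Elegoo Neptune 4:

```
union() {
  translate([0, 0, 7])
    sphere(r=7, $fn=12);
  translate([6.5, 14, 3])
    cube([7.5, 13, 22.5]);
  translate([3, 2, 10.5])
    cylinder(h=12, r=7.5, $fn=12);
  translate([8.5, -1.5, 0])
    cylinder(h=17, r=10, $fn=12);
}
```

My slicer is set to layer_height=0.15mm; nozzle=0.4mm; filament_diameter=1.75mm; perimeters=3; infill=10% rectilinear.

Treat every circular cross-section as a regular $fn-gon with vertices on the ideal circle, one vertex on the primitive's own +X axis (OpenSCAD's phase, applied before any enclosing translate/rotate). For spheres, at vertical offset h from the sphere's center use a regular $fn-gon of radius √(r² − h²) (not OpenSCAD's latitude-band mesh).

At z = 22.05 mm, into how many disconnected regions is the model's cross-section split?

2

At z = 22.05 mm: the sphere is not intersected at this z (|z−center|=15.050 > r=7); the cube at (6.5, 14) is present — its section is the full 7.5×13 rectangle; the r=7.5 cylinder at (3, 2) contributes a regular 12-gon of circumradius 7.5; the cylinder at (8.5, -1.5) is absent (z outside [0, 17]); Combining (union): the 2 present regions are separate (no shared area or edge), so areas and boundary lengths simply add and each stays a separate island — 2 connected regions. The result has 2 disconnected regions.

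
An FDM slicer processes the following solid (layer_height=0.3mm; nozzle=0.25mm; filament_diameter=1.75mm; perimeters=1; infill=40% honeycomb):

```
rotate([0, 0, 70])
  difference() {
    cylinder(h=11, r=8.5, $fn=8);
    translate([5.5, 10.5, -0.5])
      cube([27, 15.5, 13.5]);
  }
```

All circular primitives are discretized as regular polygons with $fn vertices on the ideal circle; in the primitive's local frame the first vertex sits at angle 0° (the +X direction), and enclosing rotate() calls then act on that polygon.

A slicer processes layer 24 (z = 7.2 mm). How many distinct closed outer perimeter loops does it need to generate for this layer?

1

At z = 7.2 mm: the r=8.5 cylinder contributes a regular 8-gon of circumradius 8.5; the cube at (5.5, 10.5) (footprint 27×15.5) is included at this height; Taking the first minus the rest: starting from the r=8.5 cylinder, the 27×15.5 cube at (5.5, 10.5) misses the remaining region (no effect) — 1 connected region; (whole slice rotated 70° about Z — lengths, areas and connectivity unchanged). The result has 1 disconnected region.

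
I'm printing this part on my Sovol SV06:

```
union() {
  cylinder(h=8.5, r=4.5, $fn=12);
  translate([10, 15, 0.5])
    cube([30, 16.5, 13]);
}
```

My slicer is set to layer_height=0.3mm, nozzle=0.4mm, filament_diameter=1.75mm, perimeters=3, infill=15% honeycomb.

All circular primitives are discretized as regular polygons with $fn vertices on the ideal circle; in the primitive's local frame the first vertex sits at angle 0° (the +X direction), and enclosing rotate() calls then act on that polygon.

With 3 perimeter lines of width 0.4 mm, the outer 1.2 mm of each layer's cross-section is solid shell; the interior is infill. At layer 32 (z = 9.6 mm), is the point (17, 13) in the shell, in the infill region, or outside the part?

At z = 9.6 mm: the cylinder is not intersected at this z (z outside [0, 8.5]); the 30×16.5 cube at (10, 15) contributes its full rectangle; Taking the union: only the 30×16.5 cube at (10, 15) is present, so the union is just that shape — 1 connected region. Overall, the cross-section is a single solid region. The nearest boundary edge runs (10.00, 15.00)→(40.00, 15.00); distance from the point to it = 2.00 mm. The point is not inside any of the regions above, so it lies outside the cross-section (2.00 mm from the nearest boundary).

outside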